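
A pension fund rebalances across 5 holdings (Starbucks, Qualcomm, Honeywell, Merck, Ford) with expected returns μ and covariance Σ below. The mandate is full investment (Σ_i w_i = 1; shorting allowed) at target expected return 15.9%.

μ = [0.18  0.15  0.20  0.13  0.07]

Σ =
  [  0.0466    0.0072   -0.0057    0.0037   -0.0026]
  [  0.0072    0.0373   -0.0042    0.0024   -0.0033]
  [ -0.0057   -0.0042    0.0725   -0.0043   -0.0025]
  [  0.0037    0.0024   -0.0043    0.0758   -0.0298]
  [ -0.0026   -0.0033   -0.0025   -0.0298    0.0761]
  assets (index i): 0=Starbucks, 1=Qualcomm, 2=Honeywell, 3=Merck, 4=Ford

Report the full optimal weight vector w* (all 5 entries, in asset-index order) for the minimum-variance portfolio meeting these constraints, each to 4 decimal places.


u=Σ⁻¹μ = [3.6381  3.7543  3.4916  2.5250  2.3104]
v=Σ⁻¹𝟙 = [19.3734  25.9268  18.9564  22.0017  24.1652]
a=μᵀu=2.406287  b=𝟙ᵀu=15.719309  c=𝟙ᵀv=110.423561  D=ac−b²=18.614104
λ₁=(c·0.159−b)/D = (110.423561·0.159−15.719309)/18.614104 = 0.098744
λ₂=(a−b·0.159)/D = (2.406287−15.719309·0.159)/18.614104 = -0.005001
w* = 0.098744·u + -0.005001·v:
  w_0 = 0.098744·3.6381 + -0.005001·19.3734 = 0.2624  (Starbucks)
  w_1 = 0.098744·3.7543 + -0.005001·25.9268 = 0.2411  (Qualcomm)
  w_2 = 0.098744·3.4916 + -0.005001·18.9564 = 0.2500  (Honeywell)
  w_3 = 0.098744·2.5250 + -0.005001·22.0017 = 0.1393  (Merck)
  w_4 = 0.098744·2.3104 + -0.005001·24.1652 = 0.1073  (Ford)
Σw_i=1.0000  μᵀw=0.1590
σ²=wᵀΣw=λ₁·μ_p+λ₂ = 0.098744·0.159 + -0.005001 = 0.010700 ≈ 0.0107

0.2624  0.2411  0.2500  0.1393  0.1073


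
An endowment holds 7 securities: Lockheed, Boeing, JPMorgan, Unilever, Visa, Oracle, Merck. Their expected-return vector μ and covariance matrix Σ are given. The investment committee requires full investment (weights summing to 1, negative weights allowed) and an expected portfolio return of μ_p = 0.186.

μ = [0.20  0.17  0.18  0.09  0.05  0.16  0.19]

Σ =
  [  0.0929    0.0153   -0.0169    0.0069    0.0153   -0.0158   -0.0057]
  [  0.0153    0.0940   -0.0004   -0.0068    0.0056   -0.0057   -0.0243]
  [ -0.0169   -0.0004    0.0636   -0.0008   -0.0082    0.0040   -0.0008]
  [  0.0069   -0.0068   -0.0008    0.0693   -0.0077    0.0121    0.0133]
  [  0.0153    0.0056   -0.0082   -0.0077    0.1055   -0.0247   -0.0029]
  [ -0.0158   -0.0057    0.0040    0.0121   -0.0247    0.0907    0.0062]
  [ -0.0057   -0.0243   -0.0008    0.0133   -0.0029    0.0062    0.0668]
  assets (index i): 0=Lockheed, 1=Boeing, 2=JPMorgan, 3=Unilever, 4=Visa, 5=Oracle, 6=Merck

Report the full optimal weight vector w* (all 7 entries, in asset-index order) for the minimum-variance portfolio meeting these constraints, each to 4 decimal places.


p=Σ⁻¹μ = [2.8551  2.4435  3.6273  0.2792  0.8495  2.1895  3.7983]
q=Σ⁻¹𝟙 = [12.7681  14.3085  20.3582  10.1772  13.0225  14.1591  18.7333]
a=μᵀp=2.778928  b=𝟙ᵀp=16.042390  c=𝟙ᵀq=103.526883  D=ac−b²=30.335427
λ₁=(c·0.186−b)/D = (103.526883·0.186−16.042390)/30.335427 = 0.105936
λ₂=(a−b·0.186)/D = (2.778928−16.042390·0.186)/30.335427 = -0.006756
w* = 0.105936·p + -0.006756·q:
  w_0 = 0.105936·2.8551 + -0.006756·12.7681 = 0.2162  (Lockheed)
  w_1 = 0.105936·2.4435 + -0.006756·14.3085 = 0.1622  (Boeing)
  w_2 = 0.105936·3.6273 + -0.006756·20.3582 = 0.2467  (JPMorgan)
  w_3 = 0.105936·0.2792 + -0.006756·10.1772 = -0.0392  (Unilever)
  w_4 = 0.105936·0.8495 + -0.006756·13.0225 = 0.0020  (Visa)
  w_5 = 0.105936·2.1895 + -0.006756·14.1591 = 0.1363  (Oracle)
  w_6 = 0.105936·3.7983 + -0.006756·18.7333 = 0.2758  (Merck)
Σw_i=1.0000  μᵀw=0.1860
σ²=wᵀΣw=λ₁·μ_p+λ₂ = 0.105936·0.186 + -0.006756 = 0.012948 ≈ 0.0129

0.2162  0.1622  0.2467  -0.0392  0.0020  0.1363  0.2758


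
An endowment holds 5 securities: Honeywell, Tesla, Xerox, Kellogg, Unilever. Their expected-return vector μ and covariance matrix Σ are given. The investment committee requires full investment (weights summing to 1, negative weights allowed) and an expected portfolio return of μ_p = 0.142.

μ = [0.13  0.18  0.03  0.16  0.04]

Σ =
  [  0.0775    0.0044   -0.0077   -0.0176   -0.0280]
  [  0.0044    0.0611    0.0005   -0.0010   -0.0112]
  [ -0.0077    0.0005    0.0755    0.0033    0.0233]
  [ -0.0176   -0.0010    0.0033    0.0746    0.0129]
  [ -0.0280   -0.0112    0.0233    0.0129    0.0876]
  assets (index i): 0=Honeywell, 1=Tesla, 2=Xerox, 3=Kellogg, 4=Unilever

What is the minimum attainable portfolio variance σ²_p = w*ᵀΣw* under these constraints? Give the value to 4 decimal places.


0.0150

p=Σ⁻¹μ = [2.5517  3.0312  0.1414  2.5660  1.2443]
q=Σ⁻¹𝟙 = [22.1588  17.8551  9.8056  15.6954  15.8617]
a=μᵀp=1.341894  b=𝟙ᵀp=9.534451  c=𝟙ᵀq=81.376516  D=ac−b²=18.292908
λ₁=(c·0.142−b)/D = (81.376516·0.142−9.534451)/18.292908 = 0.110481
λ₂=(a−b·0.142)/D = (1.341894−9.534451·0.142)/18.292908 = -0.000656
w* = 0.110481·p + -0.000656·q:
  w_0 = 0.110481·2.5517 + -0.000656·22.1588 = 0.2674  (Honeywell)
  w_1 = 0.110481·3.0312 + -0.000656·17.8551 = 0.3232  (Tesla)
  w_2 = 0.110481·0.1414 + -0.000656·9.8056 = 0.0092  (Xerox)
  w_3 = 0.110481·2.5660 + -0.000656·15.6954 = 0.2732  (Kellogg)
  w_4 = 0.110481·1.2443 + -0.000656·15.8617 = 0.1271  (Unilever)
Σw_i=1.0000  μᵀw=0.1420
σ²=wᵀΣw=λ₁·μ_p+λ₂ = 0.110481·0.142 + -0.000656 = 0.015032 ≈ 0.0150


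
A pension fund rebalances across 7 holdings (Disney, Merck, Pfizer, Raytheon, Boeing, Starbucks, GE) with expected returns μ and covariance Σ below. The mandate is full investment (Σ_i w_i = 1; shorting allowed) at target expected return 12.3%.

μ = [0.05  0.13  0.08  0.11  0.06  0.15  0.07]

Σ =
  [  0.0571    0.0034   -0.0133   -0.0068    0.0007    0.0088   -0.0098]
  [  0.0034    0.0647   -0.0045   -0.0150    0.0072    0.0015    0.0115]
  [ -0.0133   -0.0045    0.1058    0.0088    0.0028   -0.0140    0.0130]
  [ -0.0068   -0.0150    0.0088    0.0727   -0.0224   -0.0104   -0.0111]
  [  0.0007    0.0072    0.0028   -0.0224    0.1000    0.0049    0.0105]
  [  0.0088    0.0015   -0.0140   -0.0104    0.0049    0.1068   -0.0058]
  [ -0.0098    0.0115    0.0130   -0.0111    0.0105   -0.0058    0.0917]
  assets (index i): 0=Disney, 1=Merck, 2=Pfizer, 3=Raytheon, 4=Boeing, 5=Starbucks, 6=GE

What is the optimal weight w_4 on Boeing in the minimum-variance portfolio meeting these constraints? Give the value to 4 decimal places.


0.0359

u=Σ⁻¹μ = [1.1220  2.3455  0.8803  2.6047  0.8180  1.6535  0.7905]
v=Σ⁻¹𝟙 = [22.1394  17.1379  10.5518  25.2733  12.1660  11.2363  12.0029]
a=μᵀu=1.070415  b=𝟙ᵀu=10.214718  c=𝟙ᵀv=110.507642  D=ac−b²=13.948577
λ₁=(c·0.123−b)/D = (110.507642·0.123−10.214718)/13.948577 = 0.242155
λ₂=(a−b·0.123)/D = (1.070415−10.214718·0.123)/13.948577 = -0.013334
w* = 0.242155·u + -0.013334·v:
  w_0 = 0.242155·1.1220 + -0.013334·22.1394 = -0.0235  (Disney)
  w_1 = 0.242155·2.3455 + -0.013334·17.1379 = 0.3395  (Merck)
  w_2 = 0.242155·0.8803 + -0.013334·10.5518 = 0.0725  (Pfizer)
  w_3 = 0.242155·2.6047 + -0.013334·25.2733 = 0.2937  (Raytheon)
  w_4 = 0.242155·0.8180 + -0.013334·12.1660 = 0.0359  (Boeing)
  w_5 = 0.242155·1.6535 + -0.013334·11.2363 = 0.2506  (Starbucks)
  w_6 = 0.242155·0.7905 + -0.013334·12.0029 = 0.0314  (GE)
Σw_i=1.0000  μᵀw=0.1230
σ²=wᵀΣw=λ₁·μ_p+λ₂ = 0.242155·0.123 + -0.013334 = 0.016451 ≈ 0.0165


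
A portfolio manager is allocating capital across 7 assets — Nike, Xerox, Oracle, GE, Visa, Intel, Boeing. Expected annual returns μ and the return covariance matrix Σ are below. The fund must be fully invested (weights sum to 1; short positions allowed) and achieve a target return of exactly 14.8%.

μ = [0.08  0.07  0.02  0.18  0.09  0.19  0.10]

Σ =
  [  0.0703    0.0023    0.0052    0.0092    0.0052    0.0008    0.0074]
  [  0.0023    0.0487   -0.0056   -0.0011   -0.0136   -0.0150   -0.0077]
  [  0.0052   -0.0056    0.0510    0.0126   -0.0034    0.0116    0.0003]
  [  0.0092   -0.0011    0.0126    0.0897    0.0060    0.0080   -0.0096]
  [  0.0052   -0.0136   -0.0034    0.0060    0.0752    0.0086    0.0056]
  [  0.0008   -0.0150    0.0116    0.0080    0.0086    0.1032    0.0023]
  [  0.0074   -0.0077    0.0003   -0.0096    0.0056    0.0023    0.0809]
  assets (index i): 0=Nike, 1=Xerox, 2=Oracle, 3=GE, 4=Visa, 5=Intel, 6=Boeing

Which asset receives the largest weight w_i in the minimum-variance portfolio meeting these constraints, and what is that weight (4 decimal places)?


p=Σ⁻¹μ = [0.5522  2.5874  -0.2369  1.9284  1.1238  1.9623  1.5280]
q=Σ⁻¹𝟙 = [7.9139  32.4948  19.2887  7.5359  16.7159  9.8918  14.1143]
a=μᵀp=1.194453  b=𝟙ᵀp=9.445280  c=𝟙ᵀq=107.955210  D=ac−b²=39.734100
λ₁=(c·0.148−b)/D = (107.955210·0.148−9.445280)/39.734100 = 0.164395
λ₂=(a−b·0.148)/D = (1.194453−9.445280·0.148)/39.734100 = -0.005120
w* = 0.164395·p + -0.005120·q:
  w_0 = 0.164395·0.5522 + -0.005120·7.9139 = 0.0503  (Nike)
  w_1 = 0.164395·2.5874 + -0.005120·32.4948 = 0.2590  (Xerox)
  w_2 = 0.164395·-0.2369 + -0.005120·19.2887 = -0.1377  (Oracle)
  w_3 = 0.164395·1.9284 + -0.005120·7.5359 = 0.2784  (GE)
  w_4 = 0.164395·1.1238 + -0.005120·16.7159 = 0.0992  (Visa)
  w_5 = 0.164395·1.9623 + -0.005120·9.8918 = 0.2719  (Intel)
  w_6 = 0.164395·1.5280 + -0.005120·14.1143 = 0.1789  (Boeing)
Σw_i=1.0000  μᵀw=0.1480
σ²=wᵀΣw=λ₁·μ_p+λ₂ = 0.164395·0.148 + -0.005120 = 0.019210 ≈ 0.0192

GE (0.2784)


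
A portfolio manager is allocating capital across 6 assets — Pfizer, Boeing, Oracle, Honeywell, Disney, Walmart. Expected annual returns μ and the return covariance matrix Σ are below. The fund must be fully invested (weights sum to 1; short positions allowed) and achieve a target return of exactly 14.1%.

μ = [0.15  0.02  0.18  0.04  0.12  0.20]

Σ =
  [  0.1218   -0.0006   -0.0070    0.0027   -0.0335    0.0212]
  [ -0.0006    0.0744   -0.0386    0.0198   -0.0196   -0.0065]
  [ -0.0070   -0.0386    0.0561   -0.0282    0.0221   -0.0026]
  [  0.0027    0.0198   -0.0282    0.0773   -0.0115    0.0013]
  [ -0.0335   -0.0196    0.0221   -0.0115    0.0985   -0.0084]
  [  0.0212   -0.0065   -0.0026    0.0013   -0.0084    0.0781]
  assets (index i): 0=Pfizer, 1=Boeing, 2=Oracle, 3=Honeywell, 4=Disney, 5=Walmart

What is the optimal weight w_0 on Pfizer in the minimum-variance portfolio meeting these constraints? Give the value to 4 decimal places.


0.0895

p=Σ⁻¹μ = [1.5019  3.7835  6.5858  2.0723  1.4861  2.8126]
q=Σ⁻¹𝟙 = [12.1837  40.5216  54.2868  23.7985  14.3066  15.8192]
a=μᵀp=2.310146  b=𝟙ᵀp=18.242182  c=𝟙ᵀq=160.916390  D=ac−b²=38.963175
λ₁=(c·0.141−b)/D = (160.916390·0.141−18.242182)/38.963175 = 0.114134
λ₂=(a−b·0.141)/D = (2.310146−18.242182·0.141)/38.963175 = -0.006724
w* = 0.114134·p + -0.006724·q:
  w_0 = 0.114134·1.5019 + -0.006724·12.1837 = 0.0895  (Pfizer)
  w_1 = 0.114134·3.7835 + -0.006724·40.5216 = 0.1593  (Boeing)
  w_2 = 0.114134·6.5858 + -0.006724·54.2868 = 0.3866  (Oracle)
  w_3 = 0.114134·2.0723 + -0.006724·23.7985 = 0.0765  (Honeywell)
  w_4 = 0.114134·1.4861 + -0.006724·14.3066 = 0.0734  (Disney)
  w_5 = 0.114134·2.8126 + -0.006724·15.8192 = 0.2146  (Walmart)
Σw_i=1.0000  μᵀw=0.1410
σ²=wᵀΣw=λ₁·μ_p+λ₂ = 0.114134·0.141 + -0.006724 = 0.009369 ≈ 0.0094


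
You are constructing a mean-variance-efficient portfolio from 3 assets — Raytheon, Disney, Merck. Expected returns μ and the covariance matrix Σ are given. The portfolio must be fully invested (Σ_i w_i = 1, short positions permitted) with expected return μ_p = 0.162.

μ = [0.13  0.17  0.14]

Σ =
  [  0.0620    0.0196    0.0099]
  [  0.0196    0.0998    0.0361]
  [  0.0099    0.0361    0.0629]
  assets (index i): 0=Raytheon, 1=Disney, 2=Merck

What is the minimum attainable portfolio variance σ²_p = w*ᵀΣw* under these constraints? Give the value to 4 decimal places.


g=Σ⁻¹μ = [1.5896  0.8539  1.4855]
h=Σ⁻¹𝟙 = [13.2366  3.0582  12.0597]
a=μᵀg=0.559781  b=𝟙ᵀg=3.929010  c=𝟙ᵀh=28.354503  D=ac−b²=0.435199
λ₁=(c·0.162−b)/D = (28.354503·0.162−3.929010)/0.435199 = 1.526702
λ₂=(a−b·0.162)/D = (0.559781−3.929010·0.162)/0.435199 = -0.176283
w* = 1.526702·g + -0.176283·h:
  w_0 = 1.526702·1.5896 + -0.176283·13.2366 = 0.0935  (Raytheon)
  w_1 = 1.526702·0.8539 + -0.176283·3.0582 = 0.7645  (Disney)
  w_2 = 1.526702·1.4855 + -0.176283·12.0597 = 0.1420  (Merck)
Σw_i=1.0000  μᵀw=0.1620
σ²=wᵀΣw=λ₁·μ_p+λ₂ = 1.526702·0.162 + -0.176283 = 0.071042 ≈ 0.0710

0.0710


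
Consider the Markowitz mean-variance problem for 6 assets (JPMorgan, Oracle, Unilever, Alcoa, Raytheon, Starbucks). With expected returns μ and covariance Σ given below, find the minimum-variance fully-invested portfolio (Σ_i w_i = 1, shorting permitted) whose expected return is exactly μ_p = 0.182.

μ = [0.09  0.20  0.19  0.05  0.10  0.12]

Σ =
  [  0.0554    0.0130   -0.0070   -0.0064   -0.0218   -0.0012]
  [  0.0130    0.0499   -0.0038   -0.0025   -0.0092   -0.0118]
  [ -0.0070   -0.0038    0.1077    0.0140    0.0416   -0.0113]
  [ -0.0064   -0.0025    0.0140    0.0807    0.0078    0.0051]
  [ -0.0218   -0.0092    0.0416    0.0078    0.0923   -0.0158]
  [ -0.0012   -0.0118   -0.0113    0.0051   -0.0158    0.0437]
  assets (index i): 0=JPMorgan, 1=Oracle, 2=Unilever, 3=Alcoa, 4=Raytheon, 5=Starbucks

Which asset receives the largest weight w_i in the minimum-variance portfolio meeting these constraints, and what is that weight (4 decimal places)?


Oracle (0.5015)

p=Σ⁻¹μ = [1.5304  5.4331  1.8116  0.0454  2.1040  5.4789]
q=Σ⁻¹𝟙 = [22.8595  28.5467  6.1044  9.3555  22.3474  39.7858]
a=μᵀp=2.438692  b=𝟙ᵀp=16.403338  c=𝟙ᵀq=128.999257  D=ac−b²=45.520019
λ₁=(c·0.182−b)/D = (128.999257·0.182−16.403338)/45.520019 = 0.155416
λ₂=(a−b·0.182)/D = (2.438692−16.403338·0.182)/45.520019 = -0.012010
w* = 0.155416·p + -0.012010·q:
  w_0 = 0.155416·1.5304 + -0.012010·22.8595 = -0.0367  (JPMorgan)
  w_1 = 0.155416·5.4331 + -0.012010·28.5467 = 0.5015  (Oracle)
  w_2 = 0.155416·1.8116 + -0.012010·6.1044 = 0.2082  (Unilever)
  w_3 = 0.155416·0.0454 + -0.012010·9.3555 = -0.1053  (Alcoa)
  w_4 = 0.155416·2.1040 + -0.012010·22.3474 = 0.0586  (Raytheon)
  w_5 = 0.155416·5.4789 + -0.012010·39.7858 = 0.3737  (Starbucks)
Σw_i=1.0000  μᵀw=0.1820
σ²=wᵀΣw=λ₁·μ_p+λ₂ = 0.155416·0.182 + -0.012010 = 0.016275 ≈ 0.0163


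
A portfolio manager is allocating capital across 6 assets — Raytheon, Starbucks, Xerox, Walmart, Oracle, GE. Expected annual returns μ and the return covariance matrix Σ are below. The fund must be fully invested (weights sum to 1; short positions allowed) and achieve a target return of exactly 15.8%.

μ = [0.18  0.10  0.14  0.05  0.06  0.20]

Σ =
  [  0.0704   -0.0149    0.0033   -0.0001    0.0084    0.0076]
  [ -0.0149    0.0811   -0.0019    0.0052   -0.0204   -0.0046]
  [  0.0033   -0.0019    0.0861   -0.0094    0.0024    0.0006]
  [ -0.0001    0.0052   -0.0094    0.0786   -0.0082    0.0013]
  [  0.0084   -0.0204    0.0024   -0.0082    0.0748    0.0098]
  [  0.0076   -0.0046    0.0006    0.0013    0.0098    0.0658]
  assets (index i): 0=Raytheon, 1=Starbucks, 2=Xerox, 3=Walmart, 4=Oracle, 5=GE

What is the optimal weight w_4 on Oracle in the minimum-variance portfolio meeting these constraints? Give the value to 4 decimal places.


g=Σ⁻¹μ = [2.5267  2.0304  1.6139  0.7297  0.7400  2.7503]
h=Σ⁻¹𝟙 = [14.4257  19.2009  12.5221  14.5017  16.6013  12.0005]
a=μᵀg=1.514738  b=𝟙ᵀg=10.391059  c=𝟙ᵀh=89.252169  D=ac−b²=27.219509
λ₁=(c·0.158−b)/D = (89.252169·0.158−10.391059)/27.219509 = 0.136328
λ₂=(a−b·0.158)/D = (1.514738−10.391059·0.158)/27.219509 = -0.004668
w* = 0.136328·g + -0.004668·h:
  w_0 = 0.136328·2.5267 + -0.004668·14.4257 = 0.2771  (Raytheon)
  w_1 = 0.136328·2.0304 + -0.004668·19.2009 = 0.1872  (Starbucks)
  w_2 = 0.136328·1.6139 + -0.004668·12.5221 = 0.1616  (Xerox)
  w_3 = 0.136328·0.7297 + -0.004668·14.5017 = 0.0318  (Walmart)
  w_4 = 0.136328·0.7400 + -0.004668·16.6013 = 0.0234  (Oracle)
  w_5 = 0.136328·2.7503 + -0.004668·12.0005 = 0.3189  (GE)
Σw_i=1.0000  μᵀw=0.1580
σ²=wᵀΣw=λ₁·μ_p+λ₂ = 0.136328·0.158 + -0.004668 = 0.016872 ≈ 0.0169

0.0234


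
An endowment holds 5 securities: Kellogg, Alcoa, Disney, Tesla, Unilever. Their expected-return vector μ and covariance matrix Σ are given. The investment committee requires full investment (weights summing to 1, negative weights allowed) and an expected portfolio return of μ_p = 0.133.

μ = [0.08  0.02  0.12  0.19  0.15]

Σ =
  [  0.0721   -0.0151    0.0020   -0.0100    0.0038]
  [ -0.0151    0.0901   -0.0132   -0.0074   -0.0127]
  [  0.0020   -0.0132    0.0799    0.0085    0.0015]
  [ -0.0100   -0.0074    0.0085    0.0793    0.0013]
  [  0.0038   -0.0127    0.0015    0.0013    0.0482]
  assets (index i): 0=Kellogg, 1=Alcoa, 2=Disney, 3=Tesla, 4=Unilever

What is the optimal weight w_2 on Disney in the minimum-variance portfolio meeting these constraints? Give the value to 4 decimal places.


0.1332

u=Σ⁻¹μ = [1.5310  1.3398  1.3566  2.5156  3.2343]
v=Σ⁻¹𝟙 = [18.6849  20.8097  13.4327  15.0763  23.9322]
a=μᵀu=1.275173  b=𝟙ᵀu=9.977242  c=𝟙ᵀv=91.935870  D=ac−b²=17.688745
λ₁=(c·0.133−b)/D = (91.935870·0.133−9.977242)/17.688745 = 0.127212
λ₂=(a−b·0.133)/D = (1.275173−9.977242·0.133)/17.688745 = -0.002928
w* = 0.127212·u + -0.002928·v:
  w_0 = 0.127212·1.5310 + -0.002928·18.6849 = 0.1400  (Kellogg)
  w_1 = 0.127212·1.3398 + -0.002928·20.8097 = 0.1095  (Alcoa)
  w_2 = 0.127212·1.3566 + -0.002928·13.4327 = 0.1332  (Disney)
  w_3 = 0.127212·2.5156 + -0.002928·15.0763 = 0.2759  (Tesla)
  w_4 = 0.127212·3.2343 + -0.002928·23.9322 = 0.3414  (Unilever)
Σw_i=1.0000  μᵀw=0.1330
σ²=wᵀΣw=λ₁·μ_p+λ₂ = 0.127212·0.133 + -0.002928 = 0.013991 ≈ 0.0140


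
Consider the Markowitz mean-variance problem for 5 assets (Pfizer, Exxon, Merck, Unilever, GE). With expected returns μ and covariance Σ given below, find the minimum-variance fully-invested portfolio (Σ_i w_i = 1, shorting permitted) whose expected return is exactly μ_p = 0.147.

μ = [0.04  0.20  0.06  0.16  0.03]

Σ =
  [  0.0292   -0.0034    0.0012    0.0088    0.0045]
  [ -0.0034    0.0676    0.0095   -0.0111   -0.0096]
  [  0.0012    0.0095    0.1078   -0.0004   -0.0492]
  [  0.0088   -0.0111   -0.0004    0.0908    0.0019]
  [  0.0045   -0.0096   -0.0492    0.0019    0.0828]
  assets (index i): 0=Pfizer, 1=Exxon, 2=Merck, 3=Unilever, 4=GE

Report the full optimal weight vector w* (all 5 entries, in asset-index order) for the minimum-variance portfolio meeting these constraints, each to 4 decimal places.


p=Σ⁻¹μ = [0.9403  3.3958  0.7610  2.0662  1.1097]
q=Σ⁻¹𝟙 = [29.1003  18.6726  17.8610  10.0721  23.0426]
a=μᵀp=1.126320  b=𝟙ᵀp=8.273017  c=𝟙ᵀq=98.748658  D=ac−b²=42.779823
λ₁=(c·0.147−b)/D = (98.748658·0.147−8.273017)/42.779823 = 0.145934
λ₂=(a−b·0.147)/D = (1.126320−8.273017·0.147)/42.779823 = -0.002099
w* = 0.145934·p + -0.002099·q:
  w_0 = 0.145934·0.9403 + -0.002099·29.1003 = 0.0761  (Pfizer)
  w_1 = 0.145934·3.3958 + -0.002099·18.6726 = 0.4564  (Exxon)
  w_2 = 0.145934·0.7610 + -0.002099·17.8610 = 0.0736  (Merck)
  w_3 = 0.145934·2.0662 + -0.002099·10.0721 = 0.2804  (Unilever)
  w_4 = 0.145934·1.1097 + -0.002099·23.0426 = 0.1136  (GE)
Σw_i=1.0000  μᵀw=0.1470
σ²=wᵀΣw=λ₁·μ_p+λ₂ = 0.145934·0.147 + -0.002099 = 0.019353 ≈ 0.0194

0.0761  0.4564  0.0736  0.2804  0.1136


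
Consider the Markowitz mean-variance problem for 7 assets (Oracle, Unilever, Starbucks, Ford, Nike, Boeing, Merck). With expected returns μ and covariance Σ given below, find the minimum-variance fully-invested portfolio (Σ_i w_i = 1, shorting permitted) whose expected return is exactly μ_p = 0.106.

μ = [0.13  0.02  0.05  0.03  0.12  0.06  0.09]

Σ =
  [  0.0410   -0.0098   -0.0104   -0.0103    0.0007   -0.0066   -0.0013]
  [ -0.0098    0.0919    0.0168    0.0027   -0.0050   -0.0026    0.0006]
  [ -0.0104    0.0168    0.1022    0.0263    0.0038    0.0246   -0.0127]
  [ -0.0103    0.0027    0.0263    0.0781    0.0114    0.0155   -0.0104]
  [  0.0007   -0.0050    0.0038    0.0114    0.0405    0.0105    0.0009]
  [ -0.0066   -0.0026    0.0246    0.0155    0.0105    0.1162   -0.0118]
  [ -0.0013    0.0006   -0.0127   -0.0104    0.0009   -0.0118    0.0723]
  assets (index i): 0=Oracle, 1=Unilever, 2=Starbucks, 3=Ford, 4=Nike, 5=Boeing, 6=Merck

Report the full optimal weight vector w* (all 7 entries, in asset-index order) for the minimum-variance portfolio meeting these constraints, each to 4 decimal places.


x=Σ⁻¹μ = [3.6488  0.6271  0.6446  0.3461  2.6646  0.4677  1.5114]
y=Σ⁻¹𝟙 = [34.2535  13.9426  7.4918  12.4334  19.1960  7.7592  18.4633]
a=μᵀx=1.013329  b=𝟙ᵀx=9.910168  c=𝟙ᵀy=113.539829  D=ac−b²=16.841824
λ₁=(c·0.106−b)/D = (113.539829·0.106−9.910168)/16.841824 = 0.126177
λ₂=(a−b·0.106)/D = (1.013329−9.910168·0.106)/16.841824 = -0.002206
w* = 0.126177·x + -0.002206·y:
  w_0 = 0.126177·3.6488 + -0.002206·34.2535 = 0.3848  (Oracle)
  w_1 = 0.126177·0.6271 + -0.002206·13.9426 = 0.0484  (Unilever)
  w_2 = 0.126177·0.6446 + -0.002206·7.4918 = 0.0648  (Starbucks)
  w_3 = 0.126177·0.3461 + -0.002206·12.4334 = 0.0162  (Ford)
  w_4 = 0.126177·2.6646 + -0.002206·19.1960 = 0.2939  (Nike)
  w_5 = 0.126177·0.4677 + -0.002206·7.7592 = 0.0419  (Boeing)
  w_6 = 0.126177·1.5114 + -0.002206·18.4633 = 0.1500  (Merck)
Σw_i=1.0000  μᵀw=0.1060
σ²=wᵀΣw=λ₁·μ_p+λ₂ = 0.126177·0.106 + -0.002206 = 0.011169 ≈ 0.0112

0.3848  0.0484  0.0648  0.0162  0.2939  0.0419  0.1500


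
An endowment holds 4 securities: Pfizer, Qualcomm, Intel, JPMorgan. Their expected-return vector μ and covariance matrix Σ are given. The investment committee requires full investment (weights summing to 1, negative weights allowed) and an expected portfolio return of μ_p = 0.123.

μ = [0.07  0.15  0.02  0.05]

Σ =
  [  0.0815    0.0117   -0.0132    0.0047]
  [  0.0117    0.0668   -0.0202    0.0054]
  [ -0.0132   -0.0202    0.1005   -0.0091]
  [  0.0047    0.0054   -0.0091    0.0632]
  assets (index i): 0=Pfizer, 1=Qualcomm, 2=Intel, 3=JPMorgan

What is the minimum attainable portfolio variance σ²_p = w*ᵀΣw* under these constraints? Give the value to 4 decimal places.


0.0375

x=Σ⁻¹μ = [0.6173  2.3282  0.8080  0.6627]
y=Σ⁻¹𝟙 = [11.6066  16.5648  16.2423  15.8830]
a=μᵀx=0.441731  b=𝟙ᵀx=4.416179  c=𝟙ᵀy=60.296710  D=ac−b²=7.132268
λ₁=(c·0.123−b)/D = (60.296710·0.123−4.416179)/7.132268 = 0.420668
λ₂=(a−b·0.123)/D = (0.441731−4.416179·0.123)/7.132268 = -0.014225
w* = 0.420668·x + -0.014225·y:
  w_0 = 0.420668·0.6173 + -0.014225·11.6066 = 0.0946  (Pfizer)
  w_1 = 0.420668·2.3282 + -0.014225·16.5648 = 0.7437  (Qualcomm)
  w_2 = 0.420668·0.8080 + -0.014225·16.2423 = 0.1089  (Intel)
  w_3 = 0.420668·0.6627 + -0.014225·15.8830 = 0.0528  (JPMorgan)
Σw_i=1.0000  μᵀw=0.1230
σ²=wᵀΣw=λ₁·μ_p+λ₂ = 0.420668·0.123 + -0.014225 = 0.037517 ≈ 0.0375


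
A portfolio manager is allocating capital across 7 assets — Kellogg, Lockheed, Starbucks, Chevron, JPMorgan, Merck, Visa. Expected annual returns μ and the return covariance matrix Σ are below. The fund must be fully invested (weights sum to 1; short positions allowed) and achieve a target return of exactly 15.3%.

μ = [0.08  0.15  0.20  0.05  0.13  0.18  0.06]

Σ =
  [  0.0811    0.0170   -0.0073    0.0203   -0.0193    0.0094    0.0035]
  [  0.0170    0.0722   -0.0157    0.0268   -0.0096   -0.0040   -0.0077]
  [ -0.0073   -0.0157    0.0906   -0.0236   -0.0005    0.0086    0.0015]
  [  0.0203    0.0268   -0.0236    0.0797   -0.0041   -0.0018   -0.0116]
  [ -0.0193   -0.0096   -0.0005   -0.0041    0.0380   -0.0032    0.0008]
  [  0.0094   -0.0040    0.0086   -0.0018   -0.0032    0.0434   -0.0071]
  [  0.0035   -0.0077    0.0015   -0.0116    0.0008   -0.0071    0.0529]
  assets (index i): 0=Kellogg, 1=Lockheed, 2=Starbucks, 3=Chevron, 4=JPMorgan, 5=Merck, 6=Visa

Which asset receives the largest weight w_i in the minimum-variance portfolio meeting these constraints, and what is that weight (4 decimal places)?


u=Σ⁻¹μ = [0.9676  3.3208  2.6155  0.7222  5.1966  4.4925  2.1621]
v=Σ⁻¹𝟙 = [11.5013  18.9719  16.2796  14.6314  40.4574  27.0254  26.6663]
a=μᵀu=2.748681  b=𝟙ᵀu=19.477390  c=𝟙ᵀv=155.533361  D=ac−b²=48.142927
λ₁=(c·0.153−b)/D = (155.533361·0.153−19.477390)/48.142927 = 0.089716
λ₂=(a−b·0.153)/D = (2.748681−19.477390·0.153)/48.142927 = -0.004806
w* = 0.089716·u + -0.004806·v:
  w_0 = 0.089716·0.9676 + -0.004806·11.5013 = 0.0315  (Kellogg)
  w_1 = 0.089716·3.3208 + -0.004806·18.9719 = 0.2068  (Lockheed)
  w_2 = 0.089716·2.6155 + -0.004806·16.2796 = 0.1564  (Starbucks)
  w_3 = 0.089716·0.7222 + -0.004806·14.6314 = -0.0055  (Chevron)
  w_4 = 0.089716·5.1966 + -0.004806·40.4574 = 0.2718  (JPMorgan)
  w_5 = 0.089716·4.4925 + -0.004806·27.0254 = 0.2732  (Merck)
  w_6 = 0.089716·2.1621 + -0.004806·26.6663 = 0.0658  (Visa)
Σw_i=1.0000  μᵀw=0.1530
σ²=wᵀΣw=λ₁·μ_p+λ₂ = 0.089716·0.153 + -0.004806 = 0.008921 ≈ 0.0089

Merck (0.2732)


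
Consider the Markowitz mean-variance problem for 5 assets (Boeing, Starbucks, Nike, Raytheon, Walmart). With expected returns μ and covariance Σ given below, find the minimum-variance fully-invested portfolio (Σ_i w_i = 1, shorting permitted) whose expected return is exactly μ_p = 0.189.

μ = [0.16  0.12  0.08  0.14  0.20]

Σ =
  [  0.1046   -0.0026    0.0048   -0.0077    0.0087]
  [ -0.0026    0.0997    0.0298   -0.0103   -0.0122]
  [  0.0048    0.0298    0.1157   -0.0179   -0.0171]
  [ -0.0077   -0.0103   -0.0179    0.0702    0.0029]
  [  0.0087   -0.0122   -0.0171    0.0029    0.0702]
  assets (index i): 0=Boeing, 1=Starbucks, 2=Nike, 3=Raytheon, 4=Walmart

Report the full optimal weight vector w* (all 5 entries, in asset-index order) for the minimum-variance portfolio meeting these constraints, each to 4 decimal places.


0.1980  0.1386  -0.1410  0.1486  0.6558

p=Σ⁻¹μ = [1.4473  1.5593  1.0791  2.5290  3.0990]
q=Σ⁻¹𝟙 = [9.3306  11.0576  10.8334  18.9565  16.8662]
a=μᵀp=1.478863  b=𝟙ᵀp=9.713620  c=𝟙ᵀq=67.044266  D=ac−b²=4.794880
λ₁=(c·0.189−b)/D = (67.044266·0.189−9.713620)/4.794880 = 0.616855
λ₂=(a−b·0.189)/D = (1.478863−9.713620·0.189)/4.794880 = -0.074457
w* = 0.616855·p + -0.074457·q:
  w_0 = 0.616855·1.4473 + -0.074457·9.3306 = 0.1980  (Boeing)
  w_1 = 0.616855·1.5593 + -0.074457·11.0576 = 0.1386  (Starbucks)
  w_2 = 0.616855·1.0791 + -0.074457·10.8334 = -0.1410  (Nike)
  w_3 = 0.616855·2.5290 + -0.074457·18.9565 = 0.1486  (Raytheon)
  w_4 = 0.616855·3.0990 + -0.074457·16.8662 = 0.6558  (Walmart)
Σw_i=1.0000  μᵀw=0.1890
σ²=wᵀΣw=λ₁·μ_p+λ₂ = 0.616855·0.189 + -0.074457 = 0.042129 ≈ 0.0421


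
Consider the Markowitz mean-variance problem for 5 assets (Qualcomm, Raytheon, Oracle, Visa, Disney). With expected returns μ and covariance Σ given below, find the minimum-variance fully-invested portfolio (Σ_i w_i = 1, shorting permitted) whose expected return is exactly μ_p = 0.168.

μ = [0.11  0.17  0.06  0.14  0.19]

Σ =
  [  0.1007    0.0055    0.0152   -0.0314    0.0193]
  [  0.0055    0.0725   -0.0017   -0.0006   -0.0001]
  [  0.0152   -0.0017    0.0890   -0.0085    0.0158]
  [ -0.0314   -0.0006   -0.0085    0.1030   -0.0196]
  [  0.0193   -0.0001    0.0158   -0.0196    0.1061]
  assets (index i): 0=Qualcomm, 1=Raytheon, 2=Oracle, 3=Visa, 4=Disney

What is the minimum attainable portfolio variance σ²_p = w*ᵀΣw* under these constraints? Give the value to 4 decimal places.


0.0251

g=Σ⁻¹μ = [1.2108  2.2821  0.3757  2.1364  1.9114]
h=Σ⁻¹𝟙 = [10.9189  13.3297  9.5331  15.5979  8.9132]
a=μᵀg=1.205939  b=𝟙ᵀg=7.916328  c=𝟙ᵀh=58.292788  D=ac−b²=7.629301
λ₁=(c·0.168−b)/D = (58.292788·0.168−7.916328)/7.629301 = 0.246007
λ₂=(a−b·0.168)/D = (1.205939−7.916328·0.168)/7.629301 = -0.016254
w* = 0.246007·g + -0.016254·h:
  w_0 = 0.246007·1.2108 + -0.016254·10.9189 = 0.1204  (Qualcomm)
  w_1 = 0.246007·2.2821 + -0.016254·13.3297 = 0.3448  (Raytheon)
  w_2 = 0.246007·0.3757 + -0.016254·9.5331 = -0.0625  (Oracle)
  w_3 = 0.246007·2.1364 + -0.016254·15.5979 = 0.2720  (Visa)
  w_4 = 0.246007·1.9114 + -0.016254·8.9132 = 0.3253  (Disney)
Σw_i=1.0000  μᵀw=0.1680
σ²=wᵀΣw=λ₁·μ_p+λ₂ = 0.246007·0.168 + -0.016254 = 0.025075 ≈ 0.0251


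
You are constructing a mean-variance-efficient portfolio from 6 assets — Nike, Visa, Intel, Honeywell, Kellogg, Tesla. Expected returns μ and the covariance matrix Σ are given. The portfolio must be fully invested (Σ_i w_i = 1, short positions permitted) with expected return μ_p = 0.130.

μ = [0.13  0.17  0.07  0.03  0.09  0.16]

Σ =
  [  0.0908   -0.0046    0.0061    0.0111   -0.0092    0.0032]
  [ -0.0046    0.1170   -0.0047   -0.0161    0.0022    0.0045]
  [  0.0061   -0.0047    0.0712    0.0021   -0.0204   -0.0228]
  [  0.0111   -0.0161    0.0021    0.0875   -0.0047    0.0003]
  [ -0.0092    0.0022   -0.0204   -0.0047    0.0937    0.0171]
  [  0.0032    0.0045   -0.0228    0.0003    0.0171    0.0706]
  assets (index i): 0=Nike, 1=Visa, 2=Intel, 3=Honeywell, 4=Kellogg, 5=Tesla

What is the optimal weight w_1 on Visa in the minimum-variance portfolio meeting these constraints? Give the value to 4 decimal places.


0.1939

x=Σ⁻¹μ = [1.3346  1.5343  2.0685  0.4551  1.0697  2.5150]
y=Σ⁻¹𝟙 = [9.2967  10.6170  23.0279  12.3353  13.8481  17.0964]
a=μᵀx=1.091457  b=𝟙ᵀx=8.977237  c=𝟙ᵀy=86.221475  D=ac−b²=13.516275
λ₁=(c·0.130−b)/D = (86.221475·0.130−8.977237)/13.516275 = 0.165101
λ₂=(a−b·0.130)/D = (1.091457−8.977237·0.130)/13.516275 = -0.005592
w* = 0.165101·x + -0.005592·y:
  w_0 = 0.165101·1.3346 + -0.005592·9.2967 = 0.1684  (Nike)
  w_1 = 0.165101·1.5343 + -0.005592·10.6170 = 0.1939  (Visa)
  w_2 = 0.165101·2.0685 + -0.005592·23.0279 = 0.2127  (Intel)
  w_3 = 0.165101·0.4551 + -0.005592·12.3353 = 0.0062  (Honeywell)
  w_4 = 0.165101·1.0697 + -0.005592·13.8481 = 0.0992  (Kellogg)
  w_5 = 0.165101·2.5150 + -0.005592·17.0964 = 0.3196  (Tesla)
Σw_i=1.0000  μᵀw=0.1300
σ²=wᵀΣw=λ₁·μ_p+λ₂ = 0.165101·0.130 + -0.005592 = 0.015871 ≈ 0.0159


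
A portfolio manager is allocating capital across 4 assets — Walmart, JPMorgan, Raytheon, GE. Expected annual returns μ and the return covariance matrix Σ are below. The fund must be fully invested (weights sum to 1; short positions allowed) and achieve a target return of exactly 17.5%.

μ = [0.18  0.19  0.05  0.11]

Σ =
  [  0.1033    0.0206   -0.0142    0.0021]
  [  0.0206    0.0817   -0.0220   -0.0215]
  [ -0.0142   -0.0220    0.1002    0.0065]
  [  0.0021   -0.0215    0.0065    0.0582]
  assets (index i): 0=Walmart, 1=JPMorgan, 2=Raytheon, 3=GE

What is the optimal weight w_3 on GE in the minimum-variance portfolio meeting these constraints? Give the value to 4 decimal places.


0.3032

x=Σ⁻¹μ = [1.2304  3.0798  1.1645  2.8533]
y=Σ⁻¹𝟙 = [7.1021  20.2131  13.9432  22.8357]
a=μᵀx=1.178718  b=𝟙ᵀx=8.327963  c=𝟙ᵀy=64.094134  D=ac−b²=6.193941
λ₁=(c·0.175−b)/D = (64.094134·0.175−8.327963)/6.193941 = 0.466345
λ₂=(a−b·0.175)/D = (1.178718−8.327963·0.175)/6.193941 = -0.044992
w* = 0.466345·x + -0.044992·y:
  w_0 = 0.466345·1.2304 + -0.044992·7.1021 = 0.2543  (Walmart)
  w_1 = 0.466345·3.0798 + -0.044992·20.2131 = 0.5268  (JPMorgan)
  w_2 = 0.466345·1.1645 + -0.044992·13.9432 = -0.0843  (Raytheon)
  w_3 = 0.466345·2.8533 + -0.044992·22.8357 = 0.3032  (GE)
Σw_i=1.0000  μᵀw=0.1750
σ²=wᵀΣw=λ₁·μ_p+λ₂ = 0.466345·0.175 + -0.044992 = 0.036619 ≈ 0.0366


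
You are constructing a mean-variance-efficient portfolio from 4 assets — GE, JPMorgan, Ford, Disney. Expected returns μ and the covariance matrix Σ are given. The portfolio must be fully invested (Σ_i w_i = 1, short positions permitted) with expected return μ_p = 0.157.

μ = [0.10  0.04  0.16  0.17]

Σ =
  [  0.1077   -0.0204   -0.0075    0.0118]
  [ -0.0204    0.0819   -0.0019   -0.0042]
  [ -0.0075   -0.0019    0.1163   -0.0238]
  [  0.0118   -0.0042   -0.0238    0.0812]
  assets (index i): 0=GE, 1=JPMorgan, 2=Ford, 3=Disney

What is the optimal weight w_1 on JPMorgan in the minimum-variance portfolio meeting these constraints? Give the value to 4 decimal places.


g=Σ⁻¹μ = [0.9549  0.9046  1.9805  2.5821]
h=Σ⁻¹𝟙 = [11.5676  16.1658  12.7188  15.1983]
a=μᵀg=0.887515  b=𝟙ᵀg=6.422114  c=𝟙ᵀh=55.650512  D=ac−b²=8.147123
λ₁=(c·0.157−b)/D = (55.650512·0.157−6.422114)/8.147123 = 0.284151
λ₂=(a−b·0.157)/D = (0.887515−6.422114·0.157)/8.147123 = -0.014822
w* = 0.284151·g + -0.014822·h:
  w_0 = 0.284151·0.9549 + -0.014822·11.5676 = 0.0999  (GE)
  w_1 = 0.284151·0.9046 + -0.014822·16.1658 = 0.0174  (JPMorgan)
  w_2 = 0.284151·1.9805 + -0.014822·12.7188 = 0.3743  (Ford)
  w_3 = 0.284151·2.5821 + -0.014822·15.1983 = 0.5084  (Disney)
Σw_i=1.0000  μᵀw=0.1570
σ²=wᵀΣw=λ₁·μ_p+λ₂ = 0.284151·0.157 + -0.014822 = 0.029790 ≈ 0.0298

0.0174


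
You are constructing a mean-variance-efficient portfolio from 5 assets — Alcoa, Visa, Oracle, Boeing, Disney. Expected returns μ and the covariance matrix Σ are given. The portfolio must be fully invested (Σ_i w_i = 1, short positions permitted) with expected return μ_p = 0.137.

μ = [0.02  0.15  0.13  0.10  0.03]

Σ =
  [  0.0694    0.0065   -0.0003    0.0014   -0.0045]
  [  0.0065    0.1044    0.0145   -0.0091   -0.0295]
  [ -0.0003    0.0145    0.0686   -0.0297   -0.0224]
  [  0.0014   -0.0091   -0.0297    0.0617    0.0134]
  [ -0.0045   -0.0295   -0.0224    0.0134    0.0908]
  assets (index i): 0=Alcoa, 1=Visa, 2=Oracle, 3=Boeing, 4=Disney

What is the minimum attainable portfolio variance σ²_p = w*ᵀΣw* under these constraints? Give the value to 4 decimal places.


0.0223

g=Σ⁻¹μ = [0.1681  1.5816  3.3383  3.1955  1.2045]
h=Σ⁻¹𝟙 = [14.0538  12.3180  30.4867  28.2399  19.0651]
a=μᵀg=1.030259  b=𝟙ᵀg=9.487986  c=𝟙ᵀh=104.163496  D=ac−b²=17.293450
λ₁=(c·0.137−b)/D = (104.163496·0.137−9.487986)/17.293450 = 0.276545
λ₂=(a−b·0.137)/D = (1.030259−9.487986·0.137)/17.293450 = -0.015589
w* = 0.276545·g + -0.015589·h:
  w_0 = 0.276545·0.1681 + -0.015589·14.0538 = -0.1726  (Alcoa)
  w_1 = 0.276545·1.5816 + -0.015589·12.3180 = 0.2453  (Visa)
  w_2 = 0.276545·3.3383 + -0.015589·30.4867 = 0.4479  (Oracle)
  w_3 = 0.276545·3.1955 + -0.015589·28.2399 = 0.4435  (Boeing)
  w_4 = 0.276545·1.2045 + -0.015589·19.0651 = 0.0359  (Disney)
Σw_i=1.0000  μᵀw=0.1370
σ²=wᵀΣw=λ₁·μ_p+λ₂ = 0.276545·0.137 + -0.015589 = 0.022297 ≈ 0.0223


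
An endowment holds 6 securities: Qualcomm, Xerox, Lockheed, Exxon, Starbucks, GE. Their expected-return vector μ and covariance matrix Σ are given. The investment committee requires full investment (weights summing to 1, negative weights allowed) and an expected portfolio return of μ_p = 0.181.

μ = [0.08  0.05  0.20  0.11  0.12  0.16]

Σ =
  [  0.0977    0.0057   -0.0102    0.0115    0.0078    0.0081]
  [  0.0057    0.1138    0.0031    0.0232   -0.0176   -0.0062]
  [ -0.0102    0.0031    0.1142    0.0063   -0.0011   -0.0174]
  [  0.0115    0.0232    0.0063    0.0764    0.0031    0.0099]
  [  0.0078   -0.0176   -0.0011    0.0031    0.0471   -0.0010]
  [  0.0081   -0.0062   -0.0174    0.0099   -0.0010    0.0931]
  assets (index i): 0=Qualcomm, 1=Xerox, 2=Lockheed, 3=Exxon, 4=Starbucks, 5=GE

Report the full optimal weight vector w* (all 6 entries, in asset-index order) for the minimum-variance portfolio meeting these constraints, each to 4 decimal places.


g=Σ⁻¹μ = [0.5273  0.7895  2.0908  0.5638  2.8115  2.0863]
h=Σ⁻¹𝟙 = [7.1056  11.6198  10.9729  4.9442  24.5969  12.6860]
a=μᵀg=1.233032  b=𝟙ᵀg=8.869257  c=𝟙ᵀh=71.925363  D=ac−b²=10.022593
λ₁=(c·0.181−b)/D = (71.925363·0.181−8.869257)/10.022593 = 0.413988
λ₂=(a−b·0.181)/D = (1.233032−8.869257·0.181)/10.022593 = -0.037146
w* = 0.413988·g + -0.037146·h:
  w_0 = 0.413988·0.5273 + -0.037146·7.1056 = -0.0457  (Qualcomm)
  w_1 = 0.413988·0.7895 + -0.037146·11.6198 = -0.1048  (Xerox)
  w_2 = 0.413988·2.0908 + -0.037146·10.9729 = 0.4580  (Lockheed)
  w_3 = 0.413988·0.5638 + -0.037146·4.9442 = 0.0498  (Exxon)
  w_4 = 0.413988·2.8115 + -0.037146·24.5969 = 0.2502  (Starbucks)
  w_5 = 0.413988·2.0863 + -0.037146·12.6860 = 0.3925  (GE)
Σw_i=1.0000  μᵀw=0.1810
σ²=wᵀΣw=λ₁·μ_p+λ₂ = 0.413988·0.181 + -0.037146 = 0.037785 ≈ 0.0378

-0.0457  -0.1048  0.4580  0.0498  0.2502  0.3925


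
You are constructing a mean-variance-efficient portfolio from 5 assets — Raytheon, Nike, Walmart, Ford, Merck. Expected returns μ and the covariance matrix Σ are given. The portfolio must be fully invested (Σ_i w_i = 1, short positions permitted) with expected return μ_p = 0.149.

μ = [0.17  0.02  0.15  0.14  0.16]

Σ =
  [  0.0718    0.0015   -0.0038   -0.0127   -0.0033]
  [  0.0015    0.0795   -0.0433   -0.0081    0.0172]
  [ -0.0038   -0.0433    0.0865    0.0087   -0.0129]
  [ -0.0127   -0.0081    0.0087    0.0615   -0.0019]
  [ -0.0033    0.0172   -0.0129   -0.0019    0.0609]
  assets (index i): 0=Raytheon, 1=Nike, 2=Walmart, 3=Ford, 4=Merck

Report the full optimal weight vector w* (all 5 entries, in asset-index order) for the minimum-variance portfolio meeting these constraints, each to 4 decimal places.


g=Σ⁻¹μ = [3.1215  1.2730  2.6878  2.8040  3.0937]
h=Σ⁻¹𝟙 = [19.1067  24.3358  24.9943  20.3853  16.5129]
a=μᵀg=1.846844  b=𝟙ᵀg=12.980014  c=𝟙ᵀh=105.335022  D=ac−b²=26.056578
λ₁=(c·0.149−b)/D = (105.335022·0.149−12.980014)/26.056578 = 0.104193
λ₂=(a−b·0.149)/D = (1.846844−12.980014·0.149)/26.056578 = -0.003346
w* = 0.104193·g + -0.003346·h:
  w_0 = 0.104193·3.1215 + -0.003346·19.1067 = 0.2613  (Raytheon)
  w_1 = 0.104193·1.2730 + -0.003346·24.3358 = 0.0512  (Nike)
  w_2 = 0.104193·2.6878 + -0.003346·24.9943 = 0.1964  (Walmart)
  w_3 = 0.104193·2.8040 + -0.003346·20.3853 = 0.2240  (Ford)
  w_4 = 0.104193·3.0937 + -0.003346·16.5129 = 0.2671  (Merck)
Σw_i=1.0000  μᵀw=0.1490
σ²=wᵀΣw=λ₁·μ_p+λ₂ = 0.104193·0.149 + -0.003346 = 0.012179 ≈ 0.0122

0.2613  0.0512  0.1964  0.2240  0.2671


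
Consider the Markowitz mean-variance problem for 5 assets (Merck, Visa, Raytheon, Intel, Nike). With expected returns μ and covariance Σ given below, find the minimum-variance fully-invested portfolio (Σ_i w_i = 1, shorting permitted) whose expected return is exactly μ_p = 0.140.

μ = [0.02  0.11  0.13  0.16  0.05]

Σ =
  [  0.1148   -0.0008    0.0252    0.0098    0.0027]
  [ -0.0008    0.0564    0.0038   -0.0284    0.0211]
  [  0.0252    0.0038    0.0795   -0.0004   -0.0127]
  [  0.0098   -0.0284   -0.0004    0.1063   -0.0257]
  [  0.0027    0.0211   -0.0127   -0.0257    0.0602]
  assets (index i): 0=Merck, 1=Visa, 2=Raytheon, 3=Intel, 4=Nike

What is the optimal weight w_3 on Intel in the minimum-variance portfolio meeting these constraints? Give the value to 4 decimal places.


p=Σ⁻¹μ = [-0.4838  2.5763  1.9121  2.5988  1.4621]
q=Σ⁻¹𝟙 = [3.6336  18.6218  13.9990  19.1939  21.0688]
a=μᵀp=1.011189  b=𝟙ᵀp=8.065410  c=𝟙ᵀq=76.517120  D=ac−b²=12.322454
λ₁=(c·0.140−b)/D = (76.517120·0.140−8.065410)/12.322454 = 0.214810
λ₂=(a−b·0.140)/D = (1.011189−8.065410·0.140)/12.322454 = -0.009573
w* = 0.214810·p + -0.009573·q:
  w_0 = 0.214810·-0.4838 + -0.009573·3.6336 = -0.1387  (Merck)
  w_1 = 0.214810·2.5763 + -0.009573·18.6218 = 0.3751  (Visa)
  w_2 = 0.214810·1.9121 + -0.009573·13.9990 = 0.2767  (Raytheon)
  w_3 = 0.214810·2.5988 + -0.009573·19.1939 = 0.3745  (Intel)
  w_4 = 0.214810·1.4621 + -0.009573·21.0688 = 0.1124  (Nike)
Σw_i=1.0000  μᵀw=0.1400
σ²=wᵀΣw=λ₁·μ_p+λ₂ = 0.214810·0.140 + -0.009573 = 0.020500 ≈ 0.0205

0.3745


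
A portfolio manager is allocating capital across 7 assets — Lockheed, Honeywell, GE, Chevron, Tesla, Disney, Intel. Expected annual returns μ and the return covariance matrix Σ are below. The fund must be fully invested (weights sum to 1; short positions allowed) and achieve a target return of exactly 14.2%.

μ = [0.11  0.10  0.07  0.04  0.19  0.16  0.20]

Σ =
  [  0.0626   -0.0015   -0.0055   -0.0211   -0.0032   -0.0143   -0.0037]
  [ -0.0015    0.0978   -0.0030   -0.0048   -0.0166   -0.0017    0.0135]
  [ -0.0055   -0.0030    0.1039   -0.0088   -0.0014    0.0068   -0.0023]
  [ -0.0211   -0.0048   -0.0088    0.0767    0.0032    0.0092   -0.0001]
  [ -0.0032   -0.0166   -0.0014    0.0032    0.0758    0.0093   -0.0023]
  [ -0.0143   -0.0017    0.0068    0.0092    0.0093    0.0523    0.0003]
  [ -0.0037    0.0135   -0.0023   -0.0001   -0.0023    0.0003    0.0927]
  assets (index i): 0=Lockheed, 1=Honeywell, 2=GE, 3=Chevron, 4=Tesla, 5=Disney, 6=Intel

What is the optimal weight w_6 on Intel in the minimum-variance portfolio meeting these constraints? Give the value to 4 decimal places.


p=Σ⁻¹μ = [3.2286  1.3467  0.8494  1.1016  2.5788  3.2106  2.1661]
q=Σ⁻¹𝟙 = [30.2864  13.4476  12.4963  20.6588  14.6555  19.9125  10.6695]
a=μᵀp=2.030231  b=𝟙ᵀp=14.481787  c=𝟙ᵀq=122.126545  D=ac−b²=38.222940
λ₁=(c·0.142−b)/D = (122.126545·0.142−14.481787)/38.222940 = 0.074829
λ₂=(a−b·0.142)/D = (2.030231−14.481787·0.142)/38.222940 = -0.000685
w* = 0.074829·p + -0.000685·q:
  w_0 = 0.074829·3.2286 + -0.000685·30.2864 = 0.2209  (Lockheed)
  w_1 = 0.074829·1.3467 + -0.000685·13.4476 = 0.0916  (Honeywell)
  w_2 = 0.074829·0.8494 + -0.000685·12.4963 = 0.0550  (GE)
  w_3 = 0.074829·1.1016 + -0.000685·20.6588 = 0.0683  (Chevron)
  w_4 = 0.074829·2.5788 + -0.000685·14.6555 = 0.1829  (Tesla)
  w_5 = 0.074829·3.2106 + -0.000685·19.9125 = 0.2266  (Disney)
  w_6 = 0.074829·2.1661 + -0.000685·10.6695 = 0.1548  (Intel)
Σw_i=1.0000  μᵀw=0.1420
σ²=wᵀΣw=λ₁·μ_p+λ₂ = 0.074829·0.142 + -0.000685 = 0.009941 ≈ 0.0099

0.1548
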